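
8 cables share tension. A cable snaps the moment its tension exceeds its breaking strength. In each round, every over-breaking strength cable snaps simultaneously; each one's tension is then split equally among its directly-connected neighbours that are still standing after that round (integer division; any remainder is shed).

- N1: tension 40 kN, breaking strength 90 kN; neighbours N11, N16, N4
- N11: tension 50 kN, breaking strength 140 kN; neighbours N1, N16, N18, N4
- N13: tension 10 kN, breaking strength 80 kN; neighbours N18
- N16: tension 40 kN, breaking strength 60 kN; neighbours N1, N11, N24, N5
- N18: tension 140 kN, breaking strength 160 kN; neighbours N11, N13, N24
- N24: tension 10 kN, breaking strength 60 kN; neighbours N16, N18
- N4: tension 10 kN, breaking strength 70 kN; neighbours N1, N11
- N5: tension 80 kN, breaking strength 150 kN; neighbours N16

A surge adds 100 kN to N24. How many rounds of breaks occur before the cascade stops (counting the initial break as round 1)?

Round 1 — N24 at 110 > 60. N24 snaps.
  N24 sheds 110 kN to N16, N18: 55 each.
    N16: 40+55 = 95 > 60
    N18: 140+55 = 195 > 160
Round 2 — N16, N18 snap.
  N16 sheds 95 kN to N1, N11, N5: 31 each (2 lost).
    N1: 40+31 = 71 ≤ 90
    N11: 50+31 = 81 ≤ 140
    N5: 80+31 = 111 ≤ 150
  N18 sheds 195 kN to N11, N13: 97 each (1 lost).
    N11: 81+97 = 178 > 140
    N13: 10+97 = 107 > 80
Round 3 — N11, N13 snap.
  N11 sheds 178 kN to N1, N4: 89 each.
    N1: 71+89 = 160 > 90
    N4: 10+89 = 99 > 70
  N13 sheds 107 kN: no online neighbours, lost.
Round 4 — N1, N4 snap.
  N1 sheds 160 kN: no online neighbours, lost.
  N4 sheds 99 kN: no online neighbours, lost.
No further breaks.

4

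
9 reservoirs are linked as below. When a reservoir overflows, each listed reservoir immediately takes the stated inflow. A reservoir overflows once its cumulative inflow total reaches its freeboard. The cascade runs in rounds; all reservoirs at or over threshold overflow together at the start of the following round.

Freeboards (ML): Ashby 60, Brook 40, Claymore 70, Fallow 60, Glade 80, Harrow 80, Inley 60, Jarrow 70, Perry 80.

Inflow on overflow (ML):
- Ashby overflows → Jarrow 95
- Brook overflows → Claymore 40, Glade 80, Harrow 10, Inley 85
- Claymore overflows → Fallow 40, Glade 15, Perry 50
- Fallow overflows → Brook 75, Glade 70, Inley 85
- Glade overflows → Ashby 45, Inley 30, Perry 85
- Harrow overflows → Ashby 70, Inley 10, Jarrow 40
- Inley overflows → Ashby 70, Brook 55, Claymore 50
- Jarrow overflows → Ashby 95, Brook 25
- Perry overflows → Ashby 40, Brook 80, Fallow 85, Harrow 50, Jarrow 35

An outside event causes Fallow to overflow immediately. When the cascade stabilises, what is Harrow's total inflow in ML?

60

Round 1 — Fallow overflows (initial).
  Brook: +75 → 75 ≥ 40
  Glade: +70 → 70 < 80
  Inley: +85 → 85 ≥ 60
Round 2 — Brook, Inley overflow.
  Ashby: +70 → 70 ≥ 60
  Claymore: +40+50 → 90 ≥ 70
  Glade: +80 → 150 ≥ 80
  Harrow: +10 → 10 < 80
Round 3 — Ashby, Claymore, Glade overflow.
  Jarrow: +95 → 95 ≥ 70
  Perry: +50+85 → 135 ≥ 80
Round 4 — Jarrow, Perry overflow.
  Harrow: +50 → 60 < 80
No further overflows.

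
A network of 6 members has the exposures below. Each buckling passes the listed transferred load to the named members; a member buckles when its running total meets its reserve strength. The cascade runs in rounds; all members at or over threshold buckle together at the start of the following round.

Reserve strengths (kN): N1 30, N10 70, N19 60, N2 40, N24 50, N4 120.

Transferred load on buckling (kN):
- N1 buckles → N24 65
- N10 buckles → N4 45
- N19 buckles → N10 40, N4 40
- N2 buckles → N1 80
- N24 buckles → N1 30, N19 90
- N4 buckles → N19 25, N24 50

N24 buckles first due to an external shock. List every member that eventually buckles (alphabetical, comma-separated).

Round 1 — N24 buckles (initial).
  N1: +30 → 30 ≥ 30
  N19: +90 → 90 ≥ 60
Round 2 — N1, N19 buckle.
  N10: +40 → 40 < 70
  N4: +40 → 40 < 120
No further bucklings.

N1, N19, N24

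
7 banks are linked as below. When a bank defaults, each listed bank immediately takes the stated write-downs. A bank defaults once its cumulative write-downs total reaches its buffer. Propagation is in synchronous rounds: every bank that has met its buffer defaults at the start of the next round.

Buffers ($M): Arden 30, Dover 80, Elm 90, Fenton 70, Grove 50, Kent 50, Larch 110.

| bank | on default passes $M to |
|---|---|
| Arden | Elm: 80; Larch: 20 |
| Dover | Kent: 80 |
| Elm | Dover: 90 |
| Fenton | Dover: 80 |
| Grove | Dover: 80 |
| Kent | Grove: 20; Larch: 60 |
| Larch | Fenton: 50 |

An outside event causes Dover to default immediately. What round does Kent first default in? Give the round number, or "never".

Round 1 — Dover defaults (initial).
  Kent: +80 → 80 ≥ 50
Round 2 — Kent defaults.
  Grove: +20 → 20 < 50
  Larch: +60 → 60 < 110
No further defaults.

2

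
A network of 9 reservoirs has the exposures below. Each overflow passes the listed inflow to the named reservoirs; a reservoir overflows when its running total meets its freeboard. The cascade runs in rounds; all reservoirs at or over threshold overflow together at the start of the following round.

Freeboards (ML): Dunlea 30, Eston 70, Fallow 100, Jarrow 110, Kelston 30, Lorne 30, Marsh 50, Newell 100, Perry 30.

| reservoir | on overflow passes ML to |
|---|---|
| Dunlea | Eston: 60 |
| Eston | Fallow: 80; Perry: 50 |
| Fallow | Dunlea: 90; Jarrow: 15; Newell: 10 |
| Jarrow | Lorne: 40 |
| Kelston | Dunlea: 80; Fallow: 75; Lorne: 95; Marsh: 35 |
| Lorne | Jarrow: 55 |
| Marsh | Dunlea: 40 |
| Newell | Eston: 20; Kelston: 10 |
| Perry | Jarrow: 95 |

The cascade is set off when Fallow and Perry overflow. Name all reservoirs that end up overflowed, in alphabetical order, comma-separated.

Dunlea, Fallow, Jarrow, Lorne, Perry

Round 1 — Fallow, Perry overflow (initial).
  Dunlea: +90 → 90 ≥ 30
  Jarrow: +15+95 → 110 ≥ 110
  Newell: +10 → 10 < 100
Round 2 — Dunlea, Jarrow overflow.
  Eston: +60 → 60 < 70
  Lorne: +40 → 40 ≥ 30
Round 3 — Lorne overflows.
No further overflows.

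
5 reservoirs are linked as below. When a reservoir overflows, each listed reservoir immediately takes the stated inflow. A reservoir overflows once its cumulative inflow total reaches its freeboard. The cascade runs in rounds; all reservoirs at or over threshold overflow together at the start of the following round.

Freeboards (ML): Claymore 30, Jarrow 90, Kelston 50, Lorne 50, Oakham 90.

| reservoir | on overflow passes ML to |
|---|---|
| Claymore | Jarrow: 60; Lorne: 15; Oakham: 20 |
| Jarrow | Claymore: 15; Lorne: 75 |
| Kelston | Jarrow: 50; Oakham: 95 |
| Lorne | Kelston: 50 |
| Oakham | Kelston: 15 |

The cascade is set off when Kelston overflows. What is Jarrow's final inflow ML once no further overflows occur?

Round 1 — Kelston overflows (initial).
  Jarrow: +50 → 50 < 90
  Oakham: +95 → 95 ≥ 90
Round 2 — Oakham overflows.
No further overflows.

50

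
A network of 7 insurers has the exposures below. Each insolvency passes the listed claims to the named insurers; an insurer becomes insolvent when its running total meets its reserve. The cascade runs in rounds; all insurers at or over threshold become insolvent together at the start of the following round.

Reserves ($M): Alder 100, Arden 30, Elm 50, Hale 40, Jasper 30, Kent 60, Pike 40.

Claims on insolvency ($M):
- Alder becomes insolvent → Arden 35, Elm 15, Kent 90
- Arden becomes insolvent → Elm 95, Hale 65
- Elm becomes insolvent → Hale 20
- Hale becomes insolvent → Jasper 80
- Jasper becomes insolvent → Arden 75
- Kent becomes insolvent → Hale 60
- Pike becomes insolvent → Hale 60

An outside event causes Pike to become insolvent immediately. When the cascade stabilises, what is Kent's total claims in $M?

Round 1 — Pike becomes insolvent (initial).
  Hale: +60 → 60 ≥ 40
Round 2 — Hale becomes insolvent.
  Jasper: +80 → 80 ≥ 30
Round 3 — Jasper becomes insolvent.
  Arden: +75 → 75 ≥ 30
Round 4 — Arden becomes insolvent.
  Elm: +95 → 95 ≥ 50
Round 5 — Elm becomes insolvent.
No further insolvencies.

0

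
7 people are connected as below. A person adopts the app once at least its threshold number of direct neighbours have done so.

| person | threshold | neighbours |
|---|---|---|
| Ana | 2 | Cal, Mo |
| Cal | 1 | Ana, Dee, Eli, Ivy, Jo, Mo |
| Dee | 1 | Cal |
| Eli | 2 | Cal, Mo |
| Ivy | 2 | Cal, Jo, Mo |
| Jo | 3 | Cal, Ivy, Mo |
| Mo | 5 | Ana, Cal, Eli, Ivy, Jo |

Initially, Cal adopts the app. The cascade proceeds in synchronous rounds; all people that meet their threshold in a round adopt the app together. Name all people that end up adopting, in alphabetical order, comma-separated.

Round 1 — Cal adopts the app (initial).
Round 2 — checking thresholds:
  Ana: 1 of 2 neighbours < 2, holds.
  Dee: 1 of 1 neighbours ≥ 1, adopts the app.
  Eli: 1 of 2 neighbours < 2, holds.
  Ivy: 1 of 3 neighbours < 2, holds.
  Jo: 1 of 3 neighbours < 3, holds.
  Mo: 1 of 5 neighbours < 5, holds.
Round 3 — no new adoptions; cascade stops.

Cal, Dee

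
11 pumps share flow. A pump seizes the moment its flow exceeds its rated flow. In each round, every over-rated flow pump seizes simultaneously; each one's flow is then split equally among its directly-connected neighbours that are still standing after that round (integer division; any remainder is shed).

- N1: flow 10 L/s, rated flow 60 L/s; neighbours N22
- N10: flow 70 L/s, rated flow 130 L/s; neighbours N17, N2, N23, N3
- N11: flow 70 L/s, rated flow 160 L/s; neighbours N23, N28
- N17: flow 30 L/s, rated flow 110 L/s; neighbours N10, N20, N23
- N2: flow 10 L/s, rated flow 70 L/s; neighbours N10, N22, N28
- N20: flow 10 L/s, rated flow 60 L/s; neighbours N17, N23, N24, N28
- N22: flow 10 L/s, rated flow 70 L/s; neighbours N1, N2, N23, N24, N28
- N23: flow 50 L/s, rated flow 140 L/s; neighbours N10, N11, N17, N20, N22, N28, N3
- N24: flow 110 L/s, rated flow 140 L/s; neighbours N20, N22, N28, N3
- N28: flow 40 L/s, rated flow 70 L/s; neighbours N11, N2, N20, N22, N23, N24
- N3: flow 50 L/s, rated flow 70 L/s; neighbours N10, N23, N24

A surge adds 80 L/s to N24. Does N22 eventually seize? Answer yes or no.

Round 1 — N24 at 190 > 140. N24 seizes.
  N24 sheds 190 L/s to N20, N22, N28, N3: 47 each (2 lost).
    N20: 10+47 = 57 ≤ 60
    N22: 10+47 = 57 ≤ 70
    N28: 40+47 = 87 > 70
    N3: 50+47 = 97 > 70
Round 2 — N28, N3 seize.
  N28 sheds 87 L/s to N11, N2, N20, N22, N23: 17 each (2 lost).
    N11: 70+17 = 87 ≤ 160
    N2: 10+17 = 27 ≤ 70
    N20: 57+17 = 74 > 60
    N22: 57+17 = 74 > 70
    N23: 50+17 = 67 ≤ 140
  N3 sheds 97 L/s to N10, N23: 48 each (1 lost).
    N10: 70+48 = 118 ≤ 130
    N23: 67+48 = 115 ≤ 140
Round 3 — N20, N22 seize.
  N20 sheds 74 L/s to N17, N23: 37 each.
    N17: 30+37 = 67 ≤ 110
    N23: 115+37 = 152 > 140
  N22 sheds 74 L/s to N1, N2, N23: 24 each (2 lost).
    N1: 10+24 = 34 ≤ 60
    N2: 27+24 = 51 ≤ 70
    N23: 152+24 = 176 > 140
Round 4 — N23 seizes.
  N23 sheds 176 L/s to N10, N11, N17: 58 each (2 lost).
    N10: 118+58 = 176 > 130
    N11: 87+58 = 145 ≤ 160
    N17: 67+58 = 125 > 110
Round 5 — N10, N17 seize.
  N10 sheds 176 L/s to N2: 176 each.
    N2: 51+176 = 227 > 70
  N17 sheds 125 L/s: no online neighbours, lost.
Round 6 — N2 seizes.
  N2 sheds 227 L/s: no online neighbours, lost.
No further seizures.

yes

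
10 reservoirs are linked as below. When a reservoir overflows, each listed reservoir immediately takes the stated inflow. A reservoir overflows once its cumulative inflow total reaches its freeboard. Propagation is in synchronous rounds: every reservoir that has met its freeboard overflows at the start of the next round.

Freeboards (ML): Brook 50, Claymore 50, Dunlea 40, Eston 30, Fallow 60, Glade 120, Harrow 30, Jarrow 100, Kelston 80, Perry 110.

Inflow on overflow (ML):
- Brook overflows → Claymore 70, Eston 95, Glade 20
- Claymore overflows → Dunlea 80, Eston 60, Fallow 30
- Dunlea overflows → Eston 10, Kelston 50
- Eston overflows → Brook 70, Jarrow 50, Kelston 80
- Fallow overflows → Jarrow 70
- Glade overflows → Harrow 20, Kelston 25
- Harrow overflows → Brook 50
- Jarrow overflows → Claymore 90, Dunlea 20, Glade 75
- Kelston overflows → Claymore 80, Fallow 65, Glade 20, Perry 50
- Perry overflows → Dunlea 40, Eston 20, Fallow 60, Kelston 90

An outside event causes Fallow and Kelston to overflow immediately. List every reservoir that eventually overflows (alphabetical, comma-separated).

Brook, Claymore, Dunlea, Eston, Fallow, Jarrow, Kelston

Round 1 — Fallow, Kelston overflow (initial).
  Claymore: +80 → 80 ≥ 50
  Glade: +20 → 20 < 120
  Jarrow: +70 → 70 < 100
  Perry: +50 → 50 < 110
Round 2 — Claymore overflows.
  Dunlea: +80 → 80 ≥ 40
  Eston: +60 → 60 ≥ 30
Round 3 — Dunlea, Eston overflow.
  Brook: +70 → 70 ≥ 50
  Jarrow: +50 → 120 ≥ 100
Round 4 — Brook, Jarrow overflow.
  Glade: +20+75 → 115 < 120
No further overflows.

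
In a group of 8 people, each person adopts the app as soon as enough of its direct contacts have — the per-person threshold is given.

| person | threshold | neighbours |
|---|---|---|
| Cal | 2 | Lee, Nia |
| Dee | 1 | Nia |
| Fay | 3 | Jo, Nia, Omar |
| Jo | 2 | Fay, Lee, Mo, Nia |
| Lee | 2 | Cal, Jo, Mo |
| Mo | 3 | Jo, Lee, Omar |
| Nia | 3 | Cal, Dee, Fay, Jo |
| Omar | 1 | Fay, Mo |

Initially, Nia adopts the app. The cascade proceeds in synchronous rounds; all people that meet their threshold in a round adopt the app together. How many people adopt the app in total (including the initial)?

Round 1 — Nia adopts the app (initial).
Round 2 — checking thresholds:
  Cal: 1 of 2 neighbours < 2, below threshold.
  Dee: 1 of 1 neighbours ≥ 1, adopts the app.
  Fay: 1 of 3 neighbours < 3, below threshold.
  Jo: 1 of 4 neighbours < 2, below threshold.
Round 3 — no new adoptions; cascade stops.

2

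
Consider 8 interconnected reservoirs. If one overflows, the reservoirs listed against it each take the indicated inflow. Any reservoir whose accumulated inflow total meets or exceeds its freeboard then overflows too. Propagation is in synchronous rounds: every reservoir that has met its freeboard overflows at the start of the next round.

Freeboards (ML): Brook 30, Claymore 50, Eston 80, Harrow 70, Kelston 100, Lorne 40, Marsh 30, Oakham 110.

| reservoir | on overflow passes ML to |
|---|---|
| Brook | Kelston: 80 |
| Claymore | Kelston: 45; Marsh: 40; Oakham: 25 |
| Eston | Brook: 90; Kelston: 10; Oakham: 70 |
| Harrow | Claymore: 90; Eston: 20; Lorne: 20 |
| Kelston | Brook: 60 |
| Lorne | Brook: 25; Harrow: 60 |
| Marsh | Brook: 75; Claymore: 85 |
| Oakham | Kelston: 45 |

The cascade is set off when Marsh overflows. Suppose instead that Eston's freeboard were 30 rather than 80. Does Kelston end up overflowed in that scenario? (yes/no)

With Eston's freeboard at 30:
Round 1 — Marsh overflows (initial).
  Brook: +75 → 75 ≥ 30
  Claymore: +85 → 85 ≥ 50
Round 2 — Brook, Claymore overflow.
  Kelston: +80+45 → 125 ≥ 100
  Oakham: +25 → 25 < 110
Round 3 — Kelston overflows.
No further overflows.

yes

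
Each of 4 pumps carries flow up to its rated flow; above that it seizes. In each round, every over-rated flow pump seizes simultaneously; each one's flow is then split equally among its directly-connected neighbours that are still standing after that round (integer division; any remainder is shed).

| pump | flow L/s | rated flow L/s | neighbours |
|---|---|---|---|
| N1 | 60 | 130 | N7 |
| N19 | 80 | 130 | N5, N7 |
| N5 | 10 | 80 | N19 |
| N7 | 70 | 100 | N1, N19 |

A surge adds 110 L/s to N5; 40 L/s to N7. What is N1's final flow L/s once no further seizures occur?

115

Round 1 — N5 at 120 > 80; N7 at 110 > 100. N5, N7 seize.
  N5 sheds 120 L/s to N19: 120 each.
    N19: 80+120 = 200 > 130
  N7 sheds 110 L/s to N1, N19: 55 each.
    N1: 60+55 = 115 ≤ 130
    N19: 200+55 = 255 > 130
Round 2 — N19 seizes.
  N19 sheds 255 L/s: no online neighbours, lost.
No further seizures.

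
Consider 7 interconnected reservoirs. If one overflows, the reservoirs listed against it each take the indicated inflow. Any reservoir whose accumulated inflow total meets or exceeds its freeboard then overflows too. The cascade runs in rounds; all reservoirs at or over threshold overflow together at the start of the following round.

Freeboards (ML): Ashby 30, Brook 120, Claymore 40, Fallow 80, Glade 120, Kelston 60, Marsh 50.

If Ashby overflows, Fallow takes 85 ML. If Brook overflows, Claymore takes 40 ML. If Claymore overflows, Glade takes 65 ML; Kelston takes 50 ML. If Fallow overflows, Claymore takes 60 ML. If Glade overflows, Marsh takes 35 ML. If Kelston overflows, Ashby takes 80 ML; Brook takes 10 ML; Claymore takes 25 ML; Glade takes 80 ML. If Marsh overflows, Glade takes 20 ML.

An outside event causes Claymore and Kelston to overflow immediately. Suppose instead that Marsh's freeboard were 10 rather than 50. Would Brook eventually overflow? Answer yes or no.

no

With Marsh's freeboard at 10:
Round 1 — Claymore, Kelston overflow (initial).
  Ashby: +80 → 80 ≥ 30
  Brook: +10 → 10 < 120
  Glade: +65+80 → 145 ≥ 120
Round 2 — Ashby, Glade overflow.
  Fallow: +85 → 85 ≥ 80
  Marsh: +35 → 35 ≥ 10
Round 3 — Fallow, Marsh overflow.
No further overflows.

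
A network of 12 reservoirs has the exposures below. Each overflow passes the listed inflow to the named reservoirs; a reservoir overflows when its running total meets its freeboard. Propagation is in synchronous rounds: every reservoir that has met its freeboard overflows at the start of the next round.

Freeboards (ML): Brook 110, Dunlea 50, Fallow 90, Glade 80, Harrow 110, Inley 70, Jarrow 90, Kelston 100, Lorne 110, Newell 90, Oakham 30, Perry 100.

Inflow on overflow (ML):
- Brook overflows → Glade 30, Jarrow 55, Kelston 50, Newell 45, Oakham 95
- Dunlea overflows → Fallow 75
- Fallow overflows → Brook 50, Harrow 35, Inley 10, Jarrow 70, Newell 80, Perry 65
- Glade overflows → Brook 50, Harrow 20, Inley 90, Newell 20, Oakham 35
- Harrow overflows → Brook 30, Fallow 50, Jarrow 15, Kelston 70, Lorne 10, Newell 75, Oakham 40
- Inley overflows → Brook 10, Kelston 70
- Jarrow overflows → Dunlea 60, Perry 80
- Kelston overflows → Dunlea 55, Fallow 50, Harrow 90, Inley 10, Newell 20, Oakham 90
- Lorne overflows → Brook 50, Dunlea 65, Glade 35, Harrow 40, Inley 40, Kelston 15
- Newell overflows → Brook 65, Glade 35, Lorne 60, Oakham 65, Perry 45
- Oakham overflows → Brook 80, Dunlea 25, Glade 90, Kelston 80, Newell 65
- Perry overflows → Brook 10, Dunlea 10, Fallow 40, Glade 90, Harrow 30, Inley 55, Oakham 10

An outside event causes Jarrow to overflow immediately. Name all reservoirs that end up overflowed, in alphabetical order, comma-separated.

Round 1 — Jarrow overflows (initial).
  Dunlea: +60 → 60 ≥ 50
  Perry: +80 → 80 < 100
Round 2 — Dunlea overflows.
  Fallow: +75 → 75 < 90
No further overflows.

Dunlea, Jarrow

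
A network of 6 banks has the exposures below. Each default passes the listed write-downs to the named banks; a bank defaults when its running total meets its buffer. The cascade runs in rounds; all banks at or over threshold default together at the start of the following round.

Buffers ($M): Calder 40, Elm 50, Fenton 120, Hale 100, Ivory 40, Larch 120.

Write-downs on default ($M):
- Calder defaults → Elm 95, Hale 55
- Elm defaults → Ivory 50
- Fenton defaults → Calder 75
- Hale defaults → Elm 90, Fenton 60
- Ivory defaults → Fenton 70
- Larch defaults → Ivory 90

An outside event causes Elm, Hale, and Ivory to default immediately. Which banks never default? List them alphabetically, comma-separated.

Larch

Round 1 — Elm, Hale, Ivory default (initial).
  Fenton: +60+70 → 130 ≥ 120
Round 2 — Fenton defaults.
  Calder: +75 → 75 ≥ 40
Round 3 — Calder defaults.
No further defaults.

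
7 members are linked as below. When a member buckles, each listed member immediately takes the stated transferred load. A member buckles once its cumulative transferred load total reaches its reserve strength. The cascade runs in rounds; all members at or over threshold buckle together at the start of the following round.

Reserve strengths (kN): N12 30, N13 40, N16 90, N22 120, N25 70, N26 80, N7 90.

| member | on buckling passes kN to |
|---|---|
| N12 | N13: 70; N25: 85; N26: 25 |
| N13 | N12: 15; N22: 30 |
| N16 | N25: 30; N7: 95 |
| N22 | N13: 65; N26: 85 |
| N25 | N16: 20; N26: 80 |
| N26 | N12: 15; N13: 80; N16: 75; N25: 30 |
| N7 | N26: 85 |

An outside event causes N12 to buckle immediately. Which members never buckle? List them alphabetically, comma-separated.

Round 1 — N12 buckles (initial).
  N13: +70 → 70 ≥ 40
  N25: +85 → 85 ≥ 70
  N26: +25 → 25 < 80
Round 2 — N13, N25 buckle.
  N16: +20 → 20 < 90
  N22: +30 → 30 < 120
  N26: +80 → 105 ≥ 80
Round 3 — N26 buckles.
  N16: +75 → 95 ≥ 90
Round 4 — N16 buckles.
  N7: +95 → 95 ≥ 90
Round 5 — N7 buckles.
No further bucklings.

N22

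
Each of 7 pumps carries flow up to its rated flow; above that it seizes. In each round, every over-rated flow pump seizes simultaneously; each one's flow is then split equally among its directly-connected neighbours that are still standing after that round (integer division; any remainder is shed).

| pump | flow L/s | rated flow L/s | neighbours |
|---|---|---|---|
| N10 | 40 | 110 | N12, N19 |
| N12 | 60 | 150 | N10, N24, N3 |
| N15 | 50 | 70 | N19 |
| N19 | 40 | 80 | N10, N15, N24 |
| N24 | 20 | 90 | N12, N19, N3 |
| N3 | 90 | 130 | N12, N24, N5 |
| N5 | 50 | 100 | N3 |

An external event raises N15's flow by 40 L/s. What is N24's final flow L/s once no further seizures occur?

85

Round 1 — N15 at 90 > 70. N15 seizes.
  N15 sheds 90 L/s to N19: 90 each.
    N19: 40+90 = 130 > 80
Round 2 — N19 seizes.
  N19 sheds 130 L/s to N10, N24: 65 each.
    N10: 40+65 = 105 ≤ 110
    N24: 20+65 = 85 ≤ 90
No further seizures.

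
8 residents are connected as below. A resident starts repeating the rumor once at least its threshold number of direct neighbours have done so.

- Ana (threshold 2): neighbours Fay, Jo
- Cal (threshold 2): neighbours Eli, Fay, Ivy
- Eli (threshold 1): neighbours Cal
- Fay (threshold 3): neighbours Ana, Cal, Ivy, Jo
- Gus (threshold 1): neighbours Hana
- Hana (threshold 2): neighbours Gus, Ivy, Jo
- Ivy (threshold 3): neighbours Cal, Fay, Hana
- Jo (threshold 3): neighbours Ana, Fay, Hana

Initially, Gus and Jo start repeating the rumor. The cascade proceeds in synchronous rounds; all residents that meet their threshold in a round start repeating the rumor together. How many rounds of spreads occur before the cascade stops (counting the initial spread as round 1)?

2

Round 1 — Gus, Jo start repeating the rumor (initial).
Round 2 — checking thresholds:
  Ana: 1 of 2 neighbours < 2, holds.
  Fay: 1 of 4 neighbours < 3, holds.
  Hana: 2 of 3 neighbours ≥ 2, starts repeating the rumor.
Round 3 — no new spreads; cascade stops.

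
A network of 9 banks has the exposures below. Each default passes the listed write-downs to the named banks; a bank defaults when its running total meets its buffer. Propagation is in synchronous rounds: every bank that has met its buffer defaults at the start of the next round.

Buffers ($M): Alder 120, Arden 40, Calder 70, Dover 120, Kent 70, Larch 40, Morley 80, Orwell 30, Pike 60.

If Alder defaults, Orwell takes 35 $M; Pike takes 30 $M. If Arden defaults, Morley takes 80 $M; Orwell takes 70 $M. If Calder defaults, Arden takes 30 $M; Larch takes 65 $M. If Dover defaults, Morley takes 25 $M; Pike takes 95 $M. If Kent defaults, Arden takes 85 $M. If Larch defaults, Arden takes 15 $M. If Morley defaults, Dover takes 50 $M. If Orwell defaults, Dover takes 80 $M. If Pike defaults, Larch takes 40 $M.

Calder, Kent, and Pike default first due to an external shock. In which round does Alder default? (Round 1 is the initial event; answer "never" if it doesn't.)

never

Round 1 — Calder, Kent, Pike default (initial).
  Arden: +30+85 → 115 ≥ 40
  Larch: +65+40 → 105 ≥ 40
Round 2 — Arden, Larch default.
  Morley: +80 → 80 ≥ 80
  Orwell: +70 → 70 ≥ 30
Round 3 — Morley, Orwell default.
  Dover: +50+80 → 130 ≥ 120
Round 4 — Dover defaults.
No further defaults.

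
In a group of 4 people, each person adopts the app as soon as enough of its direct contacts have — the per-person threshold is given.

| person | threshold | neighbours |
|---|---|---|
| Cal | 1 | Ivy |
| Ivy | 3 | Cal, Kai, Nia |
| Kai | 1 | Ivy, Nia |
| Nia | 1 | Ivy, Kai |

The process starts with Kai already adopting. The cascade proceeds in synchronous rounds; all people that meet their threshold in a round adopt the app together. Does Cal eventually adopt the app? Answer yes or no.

no

Round 1 — Kai adopts the app (initial).
Round 2 — checking thresholds:
  Ivy: 1 of 3 neighbours < 3, not yet.
  Nia: 1 of 2 neighbours ≥ 1, adopts the app.
Round 3 — no new adoptions; cascade stops.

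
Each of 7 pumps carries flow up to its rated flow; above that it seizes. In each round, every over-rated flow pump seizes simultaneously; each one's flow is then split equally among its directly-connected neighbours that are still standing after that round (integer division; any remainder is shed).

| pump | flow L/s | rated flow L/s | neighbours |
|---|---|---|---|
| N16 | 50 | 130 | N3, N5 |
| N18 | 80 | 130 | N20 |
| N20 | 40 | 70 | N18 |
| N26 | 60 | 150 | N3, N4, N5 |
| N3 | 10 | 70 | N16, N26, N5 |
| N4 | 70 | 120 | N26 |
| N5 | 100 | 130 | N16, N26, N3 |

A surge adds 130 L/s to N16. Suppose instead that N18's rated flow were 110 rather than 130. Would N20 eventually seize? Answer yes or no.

With N18's rated flow at 110:
Round 1 — N16 at 180 > 130. N16 seizes.
  N16 sheds 180 L/s to N3, N5: 90 each.
    N3: 10+90 = 100 > 70
    N5: 100+90 = 190 > 130
Round 2 — N3, N5 seize.
  N3 sheds 100 L/s to N26: 100 each.
    N26: 60+100 = 160 > 150
  N5 sheds 190 L/s to N26: 190 each.
    N26: 160+190 = 350 > 150
Round 3 — N26 seizes.
  N26 sheds 350 L/s to N4: 350 each.
    N4: 70+350 = 420 > 120
Round 4 — N4 seizes.
  N4 sheds 420 L/s: no online neighbours, lost.
No further seizures.

no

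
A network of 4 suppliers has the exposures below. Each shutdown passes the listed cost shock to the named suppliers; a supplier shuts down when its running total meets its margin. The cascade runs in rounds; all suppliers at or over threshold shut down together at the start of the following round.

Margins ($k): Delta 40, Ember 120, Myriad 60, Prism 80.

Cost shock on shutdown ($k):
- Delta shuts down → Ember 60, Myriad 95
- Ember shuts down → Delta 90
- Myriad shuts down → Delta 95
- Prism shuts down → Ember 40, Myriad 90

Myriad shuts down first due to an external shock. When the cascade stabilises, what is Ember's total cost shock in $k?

60

Round 1 — Myriad shuts down (initial).
  Delta: +95 → 95 ≥ 40
Round 2 — Delta shuts down.
  Ember: +60 → 60 < 120
No further shutdowns.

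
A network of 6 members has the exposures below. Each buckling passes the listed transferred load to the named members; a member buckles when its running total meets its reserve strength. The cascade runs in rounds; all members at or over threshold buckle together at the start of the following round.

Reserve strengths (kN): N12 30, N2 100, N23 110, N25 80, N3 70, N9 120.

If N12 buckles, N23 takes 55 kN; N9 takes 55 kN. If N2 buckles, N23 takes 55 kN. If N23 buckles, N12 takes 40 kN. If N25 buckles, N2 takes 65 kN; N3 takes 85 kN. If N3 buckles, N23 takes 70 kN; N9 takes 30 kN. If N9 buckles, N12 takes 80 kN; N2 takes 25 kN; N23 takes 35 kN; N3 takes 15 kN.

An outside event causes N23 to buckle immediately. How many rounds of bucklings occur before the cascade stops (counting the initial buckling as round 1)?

2

Round 1 — N23 buckles (initial).
  N12: +40 → 40 ≥ 30
Round 2 — N12 buckles.
  N9: +55 → 55 < 120
No further bucklings.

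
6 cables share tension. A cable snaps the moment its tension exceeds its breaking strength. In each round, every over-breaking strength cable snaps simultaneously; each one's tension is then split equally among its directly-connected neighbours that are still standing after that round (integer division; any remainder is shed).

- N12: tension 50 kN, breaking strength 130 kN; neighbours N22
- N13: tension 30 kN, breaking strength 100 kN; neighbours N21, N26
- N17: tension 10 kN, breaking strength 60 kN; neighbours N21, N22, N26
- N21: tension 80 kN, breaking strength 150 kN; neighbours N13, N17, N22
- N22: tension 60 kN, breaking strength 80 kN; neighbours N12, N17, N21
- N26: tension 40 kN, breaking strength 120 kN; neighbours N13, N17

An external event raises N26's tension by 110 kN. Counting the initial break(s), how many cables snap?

Round 1 — N26 at 150 > 120. N26 snaps.
  N26 sheds 150 kN to N13, N17: 75 each.
    N13: 30+75 = 105 > 100
    N17: 10+75 = 85 > 60
Round 2 — N13, N17 snap.
  N13 sheds 105 kN to N21: 105 each.
    N21: 80+105 = 185 > 150
  N17 sheds 85 kN to N21, N22: 42 each (1 lost).
    N21: 185+42 = 227 > 150
    N22: 60+42 = 102 > 80
Round 3 — N21, N22 snap.
  N21 sheds 227 kN: no online neighbours, lost.
  N22 sheds 102 kN to N12: 102 each.
    N12: 50+102 = 152 > 130
Round 4 — N12 snaps.
  N12 sheds 152 kN: no online neighbours, lost.
No further breaks.

6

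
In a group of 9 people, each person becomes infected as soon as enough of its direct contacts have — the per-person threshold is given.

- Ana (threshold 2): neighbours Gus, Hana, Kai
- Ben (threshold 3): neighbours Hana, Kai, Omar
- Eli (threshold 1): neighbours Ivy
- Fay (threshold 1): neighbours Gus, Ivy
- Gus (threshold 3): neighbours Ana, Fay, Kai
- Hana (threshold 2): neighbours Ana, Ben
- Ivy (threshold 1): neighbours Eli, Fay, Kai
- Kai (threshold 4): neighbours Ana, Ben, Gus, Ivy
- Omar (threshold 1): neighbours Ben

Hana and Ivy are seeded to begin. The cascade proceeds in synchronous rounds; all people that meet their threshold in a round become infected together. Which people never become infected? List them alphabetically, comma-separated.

Ana, Ben, Gus, Kai, Omar

Round 1 — Hana, Ivy become infected (initial).
Round 2 — checking thresholds:
  Ana: 1 of 3 neighbours < 2, holds.
  Ben: 1 of 3 neighbours < 3, holds.
  Eli: 1 of 1 neighbours ≥ 1, becomes infected.
  Fay: 1 of 2 neighbours ≥ 1, becomes infected.
  Kai: 1 of 4 neighbours < 4, holds.
Round 3 — no new infections; cascade stops.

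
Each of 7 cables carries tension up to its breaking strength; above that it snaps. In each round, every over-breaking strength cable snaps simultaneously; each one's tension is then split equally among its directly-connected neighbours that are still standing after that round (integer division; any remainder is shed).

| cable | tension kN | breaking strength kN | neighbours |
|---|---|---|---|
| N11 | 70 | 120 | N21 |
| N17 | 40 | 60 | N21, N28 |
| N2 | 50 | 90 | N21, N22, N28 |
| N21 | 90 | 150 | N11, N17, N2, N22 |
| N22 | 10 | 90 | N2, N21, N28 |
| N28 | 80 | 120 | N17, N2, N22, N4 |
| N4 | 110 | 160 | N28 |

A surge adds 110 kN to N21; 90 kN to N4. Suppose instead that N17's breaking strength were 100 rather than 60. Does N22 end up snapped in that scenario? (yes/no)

With N17's breaking strength at 100:
Round 1 — N21 at 200 > 150; N4 at 200 > 160. N21, N4 snap.
  N21 sheds 200 kN to N11, N17, N2, N22: 50 each.
    N11: 70+50 = 120 ≤ 120
    N17: 40+50 = 90 ≤ 100
    N2: 50+50 = 100 > 90
    N22: 10+50 = 60 ≤ 90
  N4 sheds 200 kN to N28: 200 each.
    N28: 80+200 = 280 > 120
Round 2 — N2, N28 snap.
  N2 sheds 100 kN to N22: 100 each.
    N22: 60+100 = 160 > 90
  N28 sheds 280 kN to N17, N22: 140 each.
    N17: 90+140 = 230 > 100
    N22: 160+140 = 300 > 90
Round 3 — N17, N22 snap.
  N17 sheds 230 kN: no online neighbours, lost.
  N22 sheds 300 kN: no online neighbours, lost.
No further breaks.

yes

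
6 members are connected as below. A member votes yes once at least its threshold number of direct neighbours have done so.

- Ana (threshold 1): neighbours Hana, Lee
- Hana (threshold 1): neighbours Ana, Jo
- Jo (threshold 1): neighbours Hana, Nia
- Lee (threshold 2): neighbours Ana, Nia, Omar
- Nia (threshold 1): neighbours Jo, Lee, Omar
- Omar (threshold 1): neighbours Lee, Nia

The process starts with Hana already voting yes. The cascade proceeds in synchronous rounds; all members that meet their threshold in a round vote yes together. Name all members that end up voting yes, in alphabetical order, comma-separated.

Ana, Hana, Jo, Lee, Nia, Omar

Round 1 — Hana votes yes (initial).
Round 2 — checking thresholds:
  Ana: 1 of 2 neighbours ≥ 1, votes yes.
  Jo: 1 of 2 neighbours ≥ 1, votes yes.
Round 3 — checking thresholds:
  Lee: 1 of 3 neighbours < 2, not yet.
  Nia: 1 of 3 neighbours ≥ 1, votes yes.
Round 4 — checking thresholds:
  Lee: 2 of 3 neighbours ≥ 2, votes yes.
  Omar: 1 of 2 neighbours ≥ 1, votes yes.
Round 5 — no new yes votes; cascade stops.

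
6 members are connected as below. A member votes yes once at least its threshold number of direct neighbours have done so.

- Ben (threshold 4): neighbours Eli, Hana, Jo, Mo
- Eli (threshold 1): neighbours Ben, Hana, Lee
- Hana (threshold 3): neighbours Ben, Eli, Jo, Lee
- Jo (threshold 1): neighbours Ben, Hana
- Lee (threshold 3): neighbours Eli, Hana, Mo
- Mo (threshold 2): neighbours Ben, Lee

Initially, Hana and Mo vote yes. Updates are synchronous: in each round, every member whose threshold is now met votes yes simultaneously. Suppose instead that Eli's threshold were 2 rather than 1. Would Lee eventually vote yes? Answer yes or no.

With Eli's threshold at 2:
Round 1 — Hana, Mo vote yes (initial).
Round 2 — checking thresholds:
  Ben: 2 of 4 neighbours < 4, holds.
  Eli: 1 of 3 neighbours < 2, holds.
  Jo: 1 of 2 neighbours ≥ 1, votes yes.
  Lee: 2 of 3 neighbours < 3, holds.
Round 3 — no new yes votes; cascade stops.

no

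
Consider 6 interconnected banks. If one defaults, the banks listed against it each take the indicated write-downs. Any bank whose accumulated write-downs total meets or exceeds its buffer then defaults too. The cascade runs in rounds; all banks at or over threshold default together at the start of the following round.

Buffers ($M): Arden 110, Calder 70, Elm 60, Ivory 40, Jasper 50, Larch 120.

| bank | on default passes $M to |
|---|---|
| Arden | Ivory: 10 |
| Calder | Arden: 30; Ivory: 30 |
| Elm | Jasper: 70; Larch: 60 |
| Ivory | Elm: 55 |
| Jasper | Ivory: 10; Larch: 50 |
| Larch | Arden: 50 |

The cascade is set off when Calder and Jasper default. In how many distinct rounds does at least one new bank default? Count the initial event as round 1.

Round 1 — Calder, Jasper default (initial).
  Arden: +30 → 30 < 110
  Ivory: +30+10 → 40 ≥ 40
  Larch: +50 → 50 < 120
Round 2 — Ivory defaults.
  Elm: +55 → 55 < 60
No further defaults.

2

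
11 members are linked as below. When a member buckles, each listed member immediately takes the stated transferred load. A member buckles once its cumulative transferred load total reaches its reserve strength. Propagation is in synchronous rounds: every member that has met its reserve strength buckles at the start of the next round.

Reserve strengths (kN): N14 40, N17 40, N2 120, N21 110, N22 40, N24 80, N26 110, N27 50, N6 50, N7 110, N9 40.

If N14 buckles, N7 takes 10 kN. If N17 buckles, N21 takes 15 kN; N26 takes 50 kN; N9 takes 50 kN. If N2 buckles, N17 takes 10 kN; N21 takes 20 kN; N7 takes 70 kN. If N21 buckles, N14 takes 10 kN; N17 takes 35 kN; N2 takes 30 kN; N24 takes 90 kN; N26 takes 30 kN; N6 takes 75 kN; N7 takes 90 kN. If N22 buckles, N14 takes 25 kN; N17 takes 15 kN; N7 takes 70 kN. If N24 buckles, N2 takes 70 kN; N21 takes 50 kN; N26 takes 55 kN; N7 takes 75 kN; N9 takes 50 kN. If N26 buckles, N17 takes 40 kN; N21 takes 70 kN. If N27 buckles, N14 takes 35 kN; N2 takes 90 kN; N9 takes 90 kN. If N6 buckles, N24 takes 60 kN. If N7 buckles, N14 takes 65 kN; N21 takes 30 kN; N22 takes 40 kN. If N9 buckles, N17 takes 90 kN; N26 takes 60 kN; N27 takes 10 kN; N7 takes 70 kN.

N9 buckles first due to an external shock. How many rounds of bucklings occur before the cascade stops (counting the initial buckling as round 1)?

Round 1 — N9 buckles (initial).
  N17: +90 → 90 ≥ 40
  N26: +60 → 60 < 110
  N27: +10 → 10 < 50
  N7: +70 → 70 < 110
Round 2 — N17 buckles.
  N21: +15 → 15 < 110
  N26: +50 → 110 ≥ 110
Round 3 — N26 buckles.
  N21: +70 → 85 < 110
No further bucklings.

3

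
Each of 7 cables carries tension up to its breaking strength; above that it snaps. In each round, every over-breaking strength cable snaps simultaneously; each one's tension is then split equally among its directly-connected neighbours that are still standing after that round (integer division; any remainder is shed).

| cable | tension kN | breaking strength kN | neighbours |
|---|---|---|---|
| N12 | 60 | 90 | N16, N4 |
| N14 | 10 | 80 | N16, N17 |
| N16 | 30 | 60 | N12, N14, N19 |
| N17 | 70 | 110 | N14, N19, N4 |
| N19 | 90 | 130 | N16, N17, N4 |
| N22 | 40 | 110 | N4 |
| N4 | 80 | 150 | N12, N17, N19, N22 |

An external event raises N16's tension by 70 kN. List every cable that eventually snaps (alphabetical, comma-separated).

N12, N14, N16, N17, N19, N4

Round 1 — N16 at 100 > 60. N16 snaps.
  N16 sheds 100 kN to N12, N14, N19: 33 each (1 lost).
    N12: 60+33 = 93 > 90
    N14: 10+33 = 43 ≤ 80
    N19: 90+33 = 123 ≤ 130
Round 2 — N12 snaps.
  N12 sheds 93 kN to N4: 93 each.
    N4: 80+93 = 173 > 150
Round 3 — N4 snaps.
  N4 sheds 173 kN to N17, N19, N22: 57 each (2 lost).
    N17: 70+57 = 127 > 110
    N19: 123+57 = 180 > 130
    N22: 40+57 = 97 ≤ 110
Round 4 — N17, N19 snap.
  N17 sheds 127 kN to N14: 127 each.
    N14: 43+127 = 170 > 80
  N19 sheds 180 kN: no online neighbours, lost.
Round 5 — N14 snaps.
  N14 sheds 170 kN: no online neighbours, lost.
No further breaks.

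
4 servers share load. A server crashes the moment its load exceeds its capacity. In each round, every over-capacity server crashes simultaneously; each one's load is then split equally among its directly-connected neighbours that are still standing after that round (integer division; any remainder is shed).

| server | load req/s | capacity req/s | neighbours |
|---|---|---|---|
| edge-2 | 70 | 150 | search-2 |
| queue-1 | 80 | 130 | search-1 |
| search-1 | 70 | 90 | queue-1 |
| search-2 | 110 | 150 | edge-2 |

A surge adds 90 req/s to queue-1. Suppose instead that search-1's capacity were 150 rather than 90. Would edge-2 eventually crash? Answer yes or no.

With search-1's capacity at 150:
Round 1 — queue-1 at 170 > 130. queue-1 crashes.
  queue-1 sheds 170 req/s to search-1: 170 each.
    search-1: 70+170 = 240 > 150
Round 2 — search-1 crashes.
  search-1 sheds 240 req/s: no online neighbours, lost.
No further crashes.

no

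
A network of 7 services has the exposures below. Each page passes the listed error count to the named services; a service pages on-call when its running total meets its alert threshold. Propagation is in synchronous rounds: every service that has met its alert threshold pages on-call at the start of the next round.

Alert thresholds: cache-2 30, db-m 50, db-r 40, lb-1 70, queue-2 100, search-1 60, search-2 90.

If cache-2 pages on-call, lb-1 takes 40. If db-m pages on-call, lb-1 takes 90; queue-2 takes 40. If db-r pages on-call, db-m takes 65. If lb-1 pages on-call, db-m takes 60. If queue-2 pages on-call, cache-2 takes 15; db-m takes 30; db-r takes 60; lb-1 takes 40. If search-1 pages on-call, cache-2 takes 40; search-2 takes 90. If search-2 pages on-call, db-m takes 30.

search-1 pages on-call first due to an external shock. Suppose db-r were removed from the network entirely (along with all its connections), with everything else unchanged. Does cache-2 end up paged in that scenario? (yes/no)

yes

With db-r removed:
Round 1 — search-1 pages on-call (initial).
  cache-2: +40 → 40 ≥ 30
  search-2: +90 → 90 ≥ 90
Round 2 — cache-2, search-2 page on-call.
  db-m: +30 → 30 < 50
  lb-1: +40 → 40 < 70
No further pages.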